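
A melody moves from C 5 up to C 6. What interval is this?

C to C is the same letter name, plus an octave — that makes it an octave of some quality.
C5 to C6 is 12 semitones, matching the perfect octave exactly, so the quality is perfect.

P8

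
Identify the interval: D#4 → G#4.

D to G spans four letter names (D-E-F-G): a fourth.
The perfect fourth spans 5 semitones, and D#4 to G#4 is exactly 5 semitones — so this is a perfect fourth.

perfect fourth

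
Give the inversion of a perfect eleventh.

P5

First reduce the compound perfect eleventh to its simple form, a perfect fourth.
Interval numbers invert to sum to nine: 4 + 5 = 9, so a fourth inverts to a fifth.
And perfect stays perfect under inversion, so we get a perfect fifth.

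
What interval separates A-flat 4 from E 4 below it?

d4

Descending from Ab4 to E4 is the same interval as ascending E4 to Ab4.
E to A spans four letter names (E-F-G-A), so the interval is some kind of fourth.
The perfect fourth is 5 semitones; here we have 4, one semitone narrower: diminished.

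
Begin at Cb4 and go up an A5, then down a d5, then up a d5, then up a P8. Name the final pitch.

G5

Up an augmented fifth from Cb4: G4 (8 semitones up).
Down a diminished fifth from G4: C#4 (6 semitones down).
C#4 up a diminished fifth → G4 (6 semitones).
Up a perfect octave from G4: G5 (12 semitones up).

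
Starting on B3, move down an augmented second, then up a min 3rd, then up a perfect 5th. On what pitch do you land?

Gb4

B3 down an augmented second → Ab3 (3 semitones).
A minor third up from Ab3 is Cb4.
Up a perfect fifth from Cb4: Gb4 (7 semitones up).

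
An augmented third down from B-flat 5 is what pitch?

The third takes the letter from B down to G.
Moving 5 semitones down from Bb5 (the size of an augmented third) reaches Gbb5.

G-double-flat 5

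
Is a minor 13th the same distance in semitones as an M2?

A minor thirteenth spans 20 semitones; a major second spans 2 semitones. They differ by 18.

No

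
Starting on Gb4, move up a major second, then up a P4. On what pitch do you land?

Db5

Up a major second from Gb4: Ab4 (2 semitones up).
A perfect fourth up from Ab4 is Db5.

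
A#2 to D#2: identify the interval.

perfect fifth

Descending from A#2 to D#2 is the same interval as ascending D#2 to A#2.
D to A spans five letter names (D-E-F-G-A) — that makes it a fifth of some quality.
The perfect fifth spans 7 semitones, and D#2 to A#2 is exactly 7 semitones — so this is a perfect fifth.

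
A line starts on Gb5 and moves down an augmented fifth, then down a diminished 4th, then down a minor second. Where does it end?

F4

Gb5 down an augmented fifth → Cbb5 (8 semitones).
Cbb5 down a diminished fourth → Gb4 (4 semitones).
A minor second down from Gb4 is F4.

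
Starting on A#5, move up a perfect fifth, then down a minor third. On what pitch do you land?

C##6

A perfect fifth up from A#5 is E#6.
E#6 down a minor third → C##6 (3 semitones).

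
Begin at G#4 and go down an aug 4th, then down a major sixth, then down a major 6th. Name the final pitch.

Ab2

An augmented fourth down from G#4 is D4.
D4 down a major sixth → F3 (9 semitones).
Down a major sixth from F3: Ab2 (9 semitones down).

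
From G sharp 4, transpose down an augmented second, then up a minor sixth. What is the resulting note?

G#4 down an augmented second → F4 (3 semitones).
Up a minor sixth from F4: Db5 (8 semitones up).

D flat 5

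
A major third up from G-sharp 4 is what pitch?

The third takes the letter from G up to B.
A major third is 4 semitones; 4 semitones up from G#4 gives B#4.

B-sharp 4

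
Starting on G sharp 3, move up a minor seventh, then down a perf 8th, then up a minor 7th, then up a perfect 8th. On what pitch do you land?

E 5

A minor seventh up from G#3 is F#4.
Down a perfect octave from F#4: F#3 (12 semitones down).
Up a minor seventh from F#3: E4 (10 semitones up).
A perfect octave up from E4 is E5.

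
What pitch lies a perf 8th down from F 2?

F 1

For an octave the letter name doesn't change: still F, an octave down.
A perfect octave is 12 semitones; 12 semitones down from F2 gives F1.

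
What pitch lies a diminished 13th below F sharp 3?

The thirteenth's letter: F down six letter names plus an octave → A.
A diminished thirteenth spans 19 semitones, so from F#3 the target pitch is A##1.

A double-sharp 1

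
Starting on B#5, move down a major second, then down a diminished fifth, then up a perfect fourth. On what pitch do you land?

G##5

A major second down from B#5 is A#5.
A diminished fifth down from A#5 is D##5.
Up a perfect fourth from D##5: G##5 (5 semitones up).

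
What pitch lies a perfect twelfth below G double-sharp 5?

Counting five letter names plus an octave down from G lands on C.
A perfect twelfth spans 19 semitones, so from G##5 the target pitch is C##4.

C double-sharp 4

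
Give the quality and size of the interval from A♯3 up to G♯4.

A to G spans seven letter names (A-B-C-D-E-F-G) — that makes it a seventh of some quality.
A major seventh would be 11 semitones, but A#3 to G#4 is 10 — one semitone narrower, making it a minor seventh.

m7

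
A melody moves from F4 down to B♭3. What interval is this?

P5

Descending from F4 to Bb3 is the same interval as ascending Bb3 to F4.
B to F spans five letter names (B-C-D-E-F) — that makes it a fifth of some quality.
Bb3 to F4 is 7 semitones, matching the perfect fifth exactly, so the quality is perfect.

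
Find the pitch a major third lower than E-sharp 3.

Three letter names down from E: C.
A major third is 4 semitones; 4 semitones down from E#3 gives C#3.

C-sharp 3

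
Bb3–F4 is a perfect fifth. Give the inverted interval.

perfect 4th

The rule of nine gives the new number: 9 − 5 = 4, so a fifth becomes a fourth.
Quality inverts too: perfect stays perfect. That makes the inversion a perfect fourth.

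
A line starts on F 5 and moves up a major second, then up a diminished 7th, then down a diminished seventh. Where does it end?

G 5

F5 up a major second → G5 (2 semitones).
G5 up a diminished seventh → Fb6 (9 semitones).
Down a diminished seventh from Fb6: G5 (9 semitones down).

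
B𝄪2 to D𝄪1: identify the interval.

major 13th

Descending from B##2 to D##1 is the same interval as ascending D##1 to B##2.
D to B spans six letter names (D-E-F-G-A-B), plus an octave — that makes it a thirteenth of some quality.
D##1 to B##2 is 21 semitones, matching the major thirteenth exactly, so the quality is major.
(Equivalently, a compound major sixth: a major sixth plus an octave.)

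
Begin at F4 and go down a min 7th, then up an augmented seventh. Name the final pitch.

Down a minor seventh from F4: G3 (10 semitones down).
Up an augmented seventh from G3: F##4 (12 semitones up).

F##4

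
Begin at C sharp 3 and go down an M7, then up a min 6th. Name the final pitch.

B flat 2

A major seventh down from C#3 is D2.
D2 up a minor sixth → Bb2 (8 semitones).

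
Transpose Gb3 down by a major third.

Counting three letter names down from G lands on E.
A major third is 4 semitones; 4 semitones down from Gb3 gives Ebb3.

Ebb3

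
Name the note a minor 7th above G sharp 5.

Seven letter names up from G: F.
A minor seventh is 10 semitones; 10 semitones up from G#5 gives F#6.

F sharp 6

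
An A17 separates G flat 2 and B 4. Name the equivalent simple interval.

augmented third

Each octave removed subtracts seven from the number: 17 − 14 = 3.
So an augmented seventeenth is 2 octaves plus an augmented third. The quality is unchanged.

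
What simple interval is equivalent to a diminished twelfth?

Subtracting seven from the interval number removes an octave: 12 − 7 = 5.
That makes a diminished twelfth a compound diminished fifth — an octave plus a diminished fifth.

diminished 5th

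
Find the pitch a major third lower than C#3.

Counting three letter names down from C lands on A.
Moving 4 semitones down from C#3 (the size of a major third) reaches A2.

A2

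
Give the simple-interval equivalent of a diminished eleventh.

Take out an octave (7 from the number): 11 − 7 = 4.
So a diminished eleventh is an octave plus a diminished fourth. The quality is unchanged.

diminished 4th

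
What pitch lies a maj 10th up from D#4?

Counting three letter names plus an octave up from D lands on F.
Moving 16 semitones up from D#4 (the size of a major tenth) reaches F##5.

F##5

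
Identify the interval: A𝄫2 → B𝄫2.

major second

A to B spans two letter names (A-B): a second.
Counting semitones, Abb2→Bbb2 is 2, which is the major second.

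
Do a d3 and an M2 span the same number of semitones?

Yes

Both span 2 semitones: a diminished third and a major second are the same chromatic distance.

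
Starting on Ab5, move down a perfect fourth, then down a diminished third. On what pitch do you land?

C#5

Down a perfect fourth from Ab5: Eb5 (5 semitones down).
A diminished third down from Eb5 is C#5.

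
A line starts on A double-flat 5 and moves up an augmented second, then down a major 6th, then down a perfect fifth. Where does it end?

An augmented second up from Abb5 is Bb5.
A major sixth down from Bb5 is Db5.
Db5 down a perfect fifth → Gb4 (7 semitones).

G flat 4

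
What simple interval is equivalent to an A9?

augmented second

Each octave removed subtracts seven from the number: 9 − 7 = 2.
Quality carries through unchanged, so the simple form is an augmented second.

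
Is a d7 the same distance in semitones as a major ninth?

No

9 semitones (diminished seventh) vs 14 semitones (major ninth): not equal.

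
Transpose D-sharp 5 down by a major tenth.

Three letters down from D (plus an octave) reaches B.
Moving 16 semitones down from D#5 (the size of a major tenth) reaches B3.

B 3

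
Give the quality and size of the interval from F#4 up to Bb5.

diminished 11th

F to B spans four letter names (F-G-A-B), plus an octave — that makes it an eleventh of some quality.
The perfect eleventh is 17 semitones; here we have 16, one semitone narrower: diminished.
(Equivalently, a compound diminished fourth: a diminished fourth plus an octave.)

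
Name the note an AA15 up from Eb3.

E#5

A fifteenth keeps the letter name E, two octaves up from E.
Moving 26 semitones up from Eb3 (the size of a doubly augmented fifteenth) reaches E#5.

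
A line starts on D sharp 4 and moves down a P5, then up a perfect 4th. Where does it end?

D#4 down a perfect fifth → G#3 (7 semitones).
G#3 up a perfect fourth → C#4 (5 semitones).

C sharp 4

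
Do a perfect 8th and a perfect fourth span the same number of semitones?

A perfect octave spans 12 semitones; a perfect fourth spans 5 semitones. They differ by 7.

No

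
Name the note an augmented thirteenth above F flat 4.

D 6

Six letters up from F (plus an octave) reaches D.
An augmented thirteenth is 22 semitones; 22 semitones up from Fb4 gives D6.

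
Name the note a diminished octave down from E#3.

E##2

The letter stays E (same as the start), shifted an octave down.
Moving 11 semitones down from E#3 (the size of a diminished octave) reaches E##2.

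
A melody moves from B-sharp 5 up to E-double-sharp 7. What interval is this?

augmented eleventh

B to E spans four letter names (B-C-D-E), plus an octave, so the interval is some kind of eleventh.
The perfect eleventh is 17 semitones; here we have 18, one semitone wider: augmented.
(Equivalently, a compound augmented fourth: an augmented fourth plus an octave.)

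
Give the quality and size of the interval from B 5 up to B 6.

P8

B to B is the same letter name, plus an octave: an octave.
Counting semitones, B5→B6 is 12, which is the perfect octave.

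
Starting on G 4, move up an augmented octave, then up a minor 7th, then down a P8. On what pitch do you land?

G4 up an augmented octave → G#5 (13 semitones).
A minor seventh up from G#5 is F#6.
Down a perfect octave from F#6: F#5 (12 semitones down).

F sharp 5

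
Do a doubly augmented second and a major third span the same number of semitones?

Yes

A doubly augmented second spans 4 semitones, and a major third also spans 4 semitones — they're enharmonic.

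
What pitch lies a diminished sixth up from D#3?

Counting six letter names up from D lands on B.
A diminished sixth spans 7 semitones, so from D#3 the target pitch is Bb3.

Bb3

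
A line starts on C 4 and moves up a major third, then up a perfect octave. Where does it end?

C4 up a major third → E4 (4 semitones).
E4 up a perfect octave → E5 (12 semitones).

E 5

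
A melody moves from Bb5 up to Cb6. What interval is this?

m2

B to C spans two letter names (B-C) — that makes it a second of some quality.
Bb5 to Cb6 is 1 semitone, a half step short of the major second (2), so this is minor.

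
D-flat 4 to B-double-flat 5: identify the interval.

minor thirteenth

D to B spans six letter names (D-E-F-G-A-B), plus an octave — that makes it a thirteenth of some quality.
A major thirteenth would be 21 semitones, but Db4 to Bbb5 is 20 — one semitone narrower, making it a minor thirteenth.
(Equivalently, a compound minor sixth: a minor sixth plus an octave.)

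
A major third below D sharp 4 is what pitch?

Three letter names down from D: B.
Moving 4 semitones down from D#4 (the size of a major third) reaches B3.

B 3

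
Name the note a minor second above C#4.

D4

Two letter names up from C: D.
A minor second spans 1 semitone, so from C#4 the target pitch is D4.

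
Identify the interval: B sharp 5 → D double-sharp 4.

minor thirteenth

Descending from B#5 to D##4 is the same interval as ascending D##4 to B#5.
D to B spans six letter names (D-E-F-G-A-B), plus an octave — that makes it a thirteenth of some quality.
D##4 to B#5 is 20 semitones, a half step short of the major thirteenth (21), so this is minor.
(Equivalently, a compound minor sixth: a minor sixth plus an octave.)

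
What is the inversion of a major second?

Inverted interval numbers add to nine, so a second pairs with a seventh (2 + 7 = 9).
Quality inverts too: major becomes minor. That makes the inversion a minor seventh.

m7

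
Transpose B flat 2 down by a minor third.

Three letter names down from B: G.
A minor third is 3 semitones; 3 semitones down from Bb2 gives G2.

G 2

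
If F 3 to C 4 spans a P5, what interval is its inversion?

perfect 4th

Interval numbers invert to sum to nine: 5 + 4 = 9, so a fifth inverts to a fourth.
Quality inverts too: perfect stays perfect. That makes the inversion a perfect fourth.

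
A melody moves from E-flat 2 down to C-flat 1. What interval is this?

major tenth

Descending from Eb2 to Cb1 is the same interval as ascending Cb1 to Eb2.
C to E spans three letter names (C-D-E), plus an octave: a tenth.
Cb1 to Eb2 is 16 semitones, matching the major tenth exactly, so the quality is major.
(Equivalently, a compound major third: a major third plus an octave.)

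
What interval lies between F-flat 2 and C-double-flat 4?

d12

F to C spans five letter names (F-G-A-B-C), plus an octave — that makes it a twelfth of some quality.
Fb2 to Cbb4 spans 18 semitones — one semitone narrower than the perfect twelfth (19) — giving a diminished twelfth.
(Equivalently, a compound diminished fifth: a diminished fifth plus an octave.)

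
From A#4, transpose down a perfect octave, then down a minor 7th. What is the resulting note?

B#2

A perfect octave down from A#4 is A#3.
A minor seventh down from A#3 is B#2.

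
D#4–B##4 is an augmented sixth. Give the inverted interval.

Interval numbers invert to sum to nine: 6 + 3 = 9, so a sixth inverts to a third.
And augmented becomes diminished under inversion, so we get a diminished third.

d3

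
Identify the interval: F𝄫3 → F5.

F to F is the same letter name, plus 2 octaves — that makes it a fifteenth of some quality.
Fbb3 to F5 spans 26 semitones — two semitones wider than the perfect fifteenth (24) — giving a doubly augmented fifteenth.
(Equivalently, a compound doubly augmented octave: a doubly augmented octave plus an octave.)

doubly augmented 15th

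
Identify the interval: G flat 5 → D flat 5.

Descending from Gb5 to Db5 is the same interval as ascending Db5 to Gb5.
D to G spans four letter names (D-E-F-G), so the interval is some kind of fourth.
The perfect fourth spans 5 semitones, and Db5 to Gb5 is exactly 5 semitones — so this is a perfect fourth.

P4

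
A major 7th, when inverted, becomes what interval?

The rule of nine gives the new number: 9 − 7 = 2, so a seventh becomes a second.
The quality also flips — major becomes minor — giving a minor second.

minor 2nd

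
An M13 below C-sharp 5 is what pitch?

Six letters down from C (plus an octave) reaches E.
Moving 21 semitones down from C#5 (the size of a major thirteenth) reaches E3.

E 3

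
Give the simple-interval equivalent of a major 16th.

Each octave removed subtracts seven from the number: 16 − 14 = 2.
Quality carries through unchanged, so the simple form is a major second.

major second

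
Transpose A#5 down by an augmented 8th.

A4

For an octave the letter name doesn't change: still A, an octave down.
An augmented octave is 13 semitones; 13 semitones down from A#5 gives A4.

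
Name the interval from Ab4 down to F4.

minor 3rd

Descending from Ab4 to F4 is the same interval as ascending F4 to Ab4.
F to A spans three letter names (F-G-A), so the interval is some kind of third.
A major third would be 4 semitones, but F4 to Ab4 is 3 — one semitone narrower, making it a minor third.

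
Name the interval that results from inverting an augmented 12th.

diminished 4th

First reduce the compound augmented twelfth to its simple form, an augmented fifth.
Inverted interval numbers add to nine, so a fifth pairs with a fourth (5 + 4 = 9).
The quality also flips — augmented becomes diminished — giving a diminished fourth.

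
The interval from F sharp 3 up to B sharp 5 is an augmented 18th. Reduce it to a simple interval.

Take out 2 octaves (14 from the number): 18 − 14 = 4.
That makes an augmented eighteenth a compound augmented fourth — 2 octaves plus an augmented fourth.

augmented 4th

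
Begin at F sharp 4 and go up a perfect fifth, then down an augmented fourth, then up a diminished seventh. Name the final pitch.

F flat 5

F#4 up a perfect fifth → C#5 (7 semitones).
C#5 down an augmented fourth → G4 (6 semitones).
A diminished seventh up from G4 is Fb5.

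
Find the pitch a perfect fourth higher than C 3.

Counting four letter names up from C lands on F.
A perfect fourth spans 5 semitones, so from C3 the target pitch is F3.

F 3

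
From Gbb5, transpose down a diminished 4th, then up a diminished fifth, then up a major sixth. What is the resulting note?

Fb6

A diminished fourth down from Gbb5 is Db5.
Db5 up a diminished fifth → Abb5 (6 semitones).
Abb5 up a major sixth → Fb6 (9 semitones).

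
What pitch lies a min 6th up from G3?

Eb4

Six letter names up from G: E.
Moving 8 semitones up from G3 (the size of a minor sixth) reaches Eb4.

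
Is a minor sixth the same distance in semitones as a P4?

8 semitones (minor sixth) vs 5 semitones (perfect fourth): not equal.

No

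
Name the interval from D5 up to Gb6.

D to G spans four letter names (D-E-F-G), plus an octave: an eleventh.
The perfect eleventh is 17 semitones; here we have 16, one semitone narrower: diminished.
(Equivalently, a compound diminished fourth: a diminished fourth plus an octave.)

diminished 11th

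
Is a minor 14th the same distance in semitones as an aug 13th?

A minor fourteenth spans 22 semitones, and an augmented thirteenth also spans 22 semitones — they're enharmonic.

Yes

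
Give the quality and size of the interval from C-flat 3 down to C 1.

diminished 15th

Descending from Cb3 to C1 is the same interval as ascending C1 to Cb3.
C to C is the same letter name, plus 2 octaves, so the interval is some kind of fifteenth.
The perfect fifteenth is 24 semitones; here we have 23, one semitone narrower: diminished.
(Equivalently, a compound diminished octave: a diminished octave plus an octave.)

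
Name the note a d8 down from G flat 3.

For an octave the letter name doesn't change: still G, an octave down.
Moving 11 semitones down from Gb3 (the size of a diminished octave) reaches G2.

G 2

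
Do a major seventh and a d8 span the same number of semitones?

A major seventh spans 11 semitones, and a diminished octave also spans 11 semitones — they're enharmonic.

Yes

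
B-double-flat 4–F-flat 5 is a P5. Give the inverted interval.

perfect 4th

Inverted interval numbers add to nine, so a fifth pairs with a fourth (5 + 4 = 9).
And perfect stays perfect under inversion, so we get a perfect fourth.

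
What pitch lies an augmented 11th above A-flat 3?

D 5

Four letters up from A (plus an octave) reaches D.
Moving 18 semitones up from Ab3 (the size of an augmented eleventh) reaches D5.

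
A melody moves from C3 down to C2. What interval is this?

Descending from C3 to C2 is the same interval as ascending C2 to C3.
C to C is the same letter name, plus an octave: an octave.
C2 to C3 is 12 semitones, matching the perfect octave exactly, so the quality is perfect.

perfect 8th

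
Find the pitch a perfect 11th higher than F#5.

Four letters up from F (plus an octave) reaches B.
A perfect eleventh spans 17 semitones, so from F#5 the target pitch is B6.

B6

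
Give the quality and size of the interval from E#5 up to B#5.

E to B spans five letter names (E-F-G-A-B), so the interval is some kind of fifth.
Counting semitones, E#5→B#5 is 7, which is the perfect fifth.

P5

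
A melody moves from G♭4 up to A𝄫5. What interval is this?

G to A spans two letter names (G-A), plus an octave: a ninth.
Gb4 to Abb5 is 13 semitones, a half step short of the major ninth (14), so this is minor.
(Equivalently, a compound minor second: a minor second plus an octave.)

minor ninth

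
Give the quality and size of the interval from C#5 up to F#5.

P4

C to F spans four letter names (C-D-E-F), so the interval is some kind of fourth.
The perfect fourth spans 5 semitones, and C#5 to F#5 is exactly 5 semitones — so this is a perfect fourth.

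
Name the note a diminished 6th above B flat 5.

G double-flat 6

Six letter names up from B: G.
Moving 7 semitones up from Bb5 (the size of a diminished sixth) reaches Gbb6.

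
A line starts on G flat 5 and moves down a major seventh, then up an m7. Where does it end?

A major seventh down from Gb5 is Abb4.
Abb4 up a minor seventh → Gbb5 (10 semitones).

G double-flat 5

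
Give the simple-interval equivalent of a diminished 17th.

diminished 3rd

Each octave removed subtracts seven from the number: 17 − 14 = 3.
So a diminished seventeenth is 2 octaves plus a diminished third. The quality is unchanged.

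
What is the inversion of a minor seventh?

Interval numbers invert to sum to nine: 7 + 2 = 9, so a seventh inverts to a second.
Quality inverts too: minor becomes major. That makes the inversion a major second.

M2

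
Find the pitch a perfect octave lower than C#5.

C#4

For an octave the letter name doesn't change: still C, an octave down.
A perfect octave is 12 semitones; 12 semitones down from C#5 gives C#4.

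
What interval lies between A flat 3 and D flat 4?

A to D spans four letter names (A-B-C-D), so the interval is some kind of fourth.
The perfect fourth spans 5 semitones, and Ab3 to Db4 is exactly 5 semitones — so this is a perfect fourth.

perfect 4th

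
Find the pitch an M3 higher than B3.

Three letter names up from B: D.
A major third spans 4 semitones, so from B3 the target pitch is D#4.

D#4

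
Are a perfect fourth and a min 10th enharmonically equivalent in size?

No

A perfect fourth is 5 semitones but a minor tenth is 15 semitones — different sizes.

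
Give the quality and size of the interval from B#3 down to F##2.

P11

Descending from B#3 to F##2 is the same interval as ascending F##2 to B#3.
F to B spans four letter names (F-G-A-B), plus an octave — that makes it an eleventh of some quality.
The perfect eleventh spans 17 semitones, and F##2 to B#3 is exactly 17 semitones — so this is a perfect eleventh.
(Equivalently, a compound perfect fourth: a perfect fourth plus an octave.)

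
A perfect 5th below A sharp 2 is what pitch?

D sharp 2

The fifth takes the letter from A down to D.
A perfect fifth is 7 semitones; 7 semitones down from A#2 gives D#2.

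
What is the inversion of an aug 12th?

First reduce the compound augmented twelfth to its simple form, an augmented fifth.
The rule of nine gives the new number: 9 − 5 = 4, so a fifth becomes a fourth.
Quality inverts too: augmented becomes diminished. That makes the inversion a diminished fourth.

diminished 4th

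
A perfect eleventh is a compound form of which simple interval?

Take out an octave (7 from the number): 11 − 7 = 4.
So a perfect eleventh is an octave plus a perfect fourth. The quality is unchanged.

perfect 4th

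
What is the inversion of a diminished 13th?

augmented 3rd

First reduce the compound diminished thirteenth to its simple form, a diminished sixth.
The rule of nine gives the new number: 9 − 6 = 3, so a sixth becomes a third.
The quality also flips — diminished becomes augmented — giving an augmented third.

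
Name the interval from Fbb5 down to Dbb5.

Descending from Fbb5 to Dbb5 is the same interval as ascending Dbb5 to Fbb5.
D to F spans three letter names (D-E-F): a third.
Dbb5 to Fbb5 is 3 semitones, a half step short of the major third (4), so this is minor.

minor third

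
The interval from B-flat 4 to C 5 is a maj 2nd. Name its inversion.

Inverted interval numbers add to nine, so a second pairs with a seventh (2 + 7 = 9).
Quality inverts too: major becomes minor. That makes the inversion a minor seventh.

m7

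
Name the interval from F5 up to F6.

P8

F to F is the same letter name, plus an octave: an octave.
The perfect octave spans 12 semitones, and F5 to F6 is exactly 12 semitones — so this is a perfect octave.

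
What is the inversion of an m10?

major sixth

First reduce the compound minor tenth to its simple form, a minor third.
Inverted interval numbers add to nine, so a third pairs with a sixth (3 + 6 = 9).
The quality also flips — minor becomes major — giving a major sixth.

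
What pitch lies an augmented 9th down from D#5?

Two letters down from D (plus an octave) reaches C.
An augmented ninth is 15 semitones; 15 semitones down from D#5 gives C4.

C4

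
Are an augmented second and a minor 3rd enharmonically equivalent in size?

An augmented second = 3 semitones = a minor third; enharmonically equal.

Yes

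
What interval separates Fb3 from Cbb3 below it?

Descending from Fb3 to Cbb3 is the same interval as ascending Cbb3 to Fb3.
C to F spans four letter names (C-D-E-F) — that makes it a fourth of some quality.
The perfect fourth is 5 semitones; here we have 6, one semitone wider: augmented.

A4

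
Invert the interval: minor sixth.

major third

The rule of nine gives the new number: 9 − 6 = 3, so a sixth becomes a third.
Quality inverts too: minor becomes major. That makes the inversion a major third.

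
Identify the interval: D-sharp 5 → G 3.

augmented twelfth

Descending from D#5 to G3 is the same interval as ascending G3 to D#5.
G to D spans five letter names (G-A-B-C-D), plus an octave, so the interval is some kind of twelfth.
A perfect twelfth would be 19 semitones; G3 to D#5 is 20, one semitone wider, so the interval is augmented.
(Equivalently, a compound augmented fifth: an augmented fifth plus an octave.)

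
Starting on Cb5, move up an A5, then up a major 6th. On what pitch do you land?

E6

Up an augmented fifth from Cb5: G5 (8 semitones up).
G5 up a major sixth → E6 (9 semitones).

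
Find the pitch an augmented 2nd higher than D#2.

Two letter names up from D: E.
An augmented second spans 3 semitones, so from D#2 the target pitch is E##2.

E##2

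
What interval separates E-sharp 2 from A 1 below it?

A5

Descending from E#2 to A1 is the same interval as ascending A1 to E#2.
A to E spans five letter names (A-B-C-D-E), so the interval is some kind of fifth.
A perfect fifth would be 7 semitones; A1 to E#2 is 8, one semitone wider, so the interval is augmented.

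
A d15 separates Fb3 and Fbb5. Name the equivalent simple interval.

diminished octave

Subtracting seven from the interval number removes an octave: 15 − 7 = 8.
Quality carries through unchanged, so the simple form is a diminished octave.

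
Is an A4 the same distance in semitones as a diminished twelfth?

An augmented fourth is 6 semitones but a diminished twelfth is 18 semitones — different sizes.

No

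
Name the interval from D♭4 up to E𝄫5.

minor 9th

D to E spans two letter names (D-E), plus an octave, so the interval is some kind of ninth.
At 13 semitones, Db4→Ebb5 falls one short of a major ninth: minor.
(Equivalently, a compound minor second: a minor second plus an octave.)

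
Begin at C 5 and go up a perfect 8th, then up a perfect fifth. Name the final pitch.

G 6

C5 up a perfect octave → C6 (12 semitones).
A perfect fifth up from C6 is G6.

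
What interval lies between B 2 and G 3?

B to G spans six letter names (B-C-D-E-F-G): a sixth.
B2 to G3 is 8 semitones, a half step short of the major sixth (9), so this is minor.

minor sixth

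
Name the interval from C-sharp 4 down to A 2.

Descending from C#4 to A2 is the same interval as ascending A2 to C#4.
A to C spans three letter names (A-B-C), plus an octave, so the interval is some kind of tenth.
The major tenth spans 16 semitones, and A2 to C#4 is exactly 16 semitones — so this is a major tenth.
(Equivalently, a compound major third: a major third plus an octave.)

major tenth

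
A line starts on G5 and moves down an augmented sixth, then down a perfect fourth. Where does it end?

Fb4

G5 down an augmented sixth → Bbb4 (10 semitones).
Down a perfect fourth from Bbb4: Fb4 (5 semitones down).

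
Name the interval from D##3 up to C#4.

diminished seventh

D to C spans seven letter names (D-E-F-G-A-B-C): a seventh.
A major seventh would be 11 semitones; D##3 to C#4 is 9, two semitones narrower, so the interval is diminished.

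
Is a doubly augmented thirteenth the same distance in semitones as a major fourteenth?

A doubly augmented thirteenth spans 23 semitones, and a major fourteenth also spans 23 semitones — they're enharmonic.

Yes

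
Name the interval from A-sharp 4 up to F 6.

A to F spans six letter names (A-B-C-D-E-F), plus an octave — that makes it a thirteenth of some quality.
A#4 to F6 spans 19 semitones — two semitones narrower than the major thirteenth (21) — giving a diminished thirteenth.
(Equivalently, a compound diminished sixth: a diminished sixth plus an octave.)

diminished 13th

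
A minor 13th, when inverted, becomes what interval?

major third

First reduce the compound minor thirteenth to its simple form, a minor sixth.
Inverted interval numbers add to nine, so a sixth pairs with a third (6 + 3 = 9).
And minor becomes major under inversion, so we get a major third.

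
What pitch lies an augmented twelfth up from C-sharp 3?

Counting five letter names plus an octave up from C lands on G.
Moving 20 semitones up from C#3 (the size of an augmented twelfth) reaches G##4.

G-double-sharp 4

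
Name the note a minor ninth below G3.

F#2

Counting two letter names plus an octave down from G lands on F.
A minor ninth is 13 semitones; 13 semitones down from G3 gives F#2.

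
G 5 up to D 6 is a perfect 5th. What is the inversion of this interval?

The rule of nine gives the new number: 9 − 5 = 4, so a fifth becomes a fourth.
And perfect stays perfect under inversion, so we get a perfect fourth.

perfect 4th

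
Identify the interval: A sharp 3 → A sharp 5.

perfect fifteenth

A to A is the same letter name, plus 2 octaves: a fifteenth.
A#3 to A#5 is 24 semitones, matching the perfect fifteenth exactly, so the quality is perfect.
(Equivalently, a compound perfect octave: a perfect octave plus an octave.)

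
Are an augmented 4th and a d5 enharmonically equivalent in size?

Both span 6 semitones: an augmented fourth and a diminished fifth are the same chromatic distance.

Yes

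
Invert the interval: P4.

P5

Inverted interval numbers add to nine, so a fourth pairs with a fifth (4 + 5 = 9).
Quality inverts too: perfect stays perfect. That makes the inversion a perfect fifth.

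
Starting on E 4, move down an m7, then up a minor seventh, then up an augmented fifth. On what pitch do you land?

Down a minor seventh from E4: F#3 (10 semitones down).
A minor seventh up from F#3 is E4.
Up an augmented fifth from E4: B#4 (8 semitones up).

B sharp 4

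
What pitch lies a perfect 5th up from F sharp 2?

Counting five letter names up from F lands on C.
Moving 7 semitones up from F#2 (the size of a perfect fifth) reaches C#3.

C sharp 3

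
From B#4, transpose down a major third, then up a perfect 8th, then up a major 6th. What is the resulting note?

A major third down from B#4 is G#4.
G#4 up a perfect octave → G#5 (12 semitones).
Up a major sixth from G#5: E#6 (9 semitones up).

E#6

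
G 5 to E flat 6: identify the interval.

G to E spans six letter names (G-A-B-C-D-E), so the interval is some kind of sixth.
At 8 semitones, G5→Eb6 falls one short of a major sixth: minor.

minor 6th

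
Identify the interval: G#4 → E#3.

Descending from G#4 to E#3 is the same interval as ascending E#3 to G#4.
E to G spans three letter names (E-F-G), plus an octave — that makes it a tenth of some quality.
E#3 to G#4 is 15 semitones, a half step short of the major tenth (16), so this is minor.
(Equivalently, a compound minor third: a minor third plus an octave.)

minor tenth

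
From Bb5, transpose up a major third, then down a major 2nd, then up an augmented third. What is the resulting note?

Bb5 up a major third → D6 (4 semitones).
A major second down from D6 is C6.
An augmented third up from C6 is E#6.

E#6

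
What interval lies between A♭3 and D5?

A to D spans four letter names (A-B-C-D), plus an octave — that makes it an eleventh of some quality.
A perfect eleventh would be 17 semitones; Ab3 to D5 is 18, one semitone wider, so the interval is augmented.
(Equivalently, a compound augmented fourth: an augmented fourth plus an octave.)

augmented eleventh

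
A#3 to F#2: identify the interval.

Descending from A#3 to F#2 is the same interval as ascending F#2 to A#3.
F to A spans three letter names (F-G-A), plus an octave — that makes it a tenth of some quality.
F#2 to A#3 is 16 semitones, matching the major tenth exactly, so the quality is major.
(Equivalently, a compound major third: a major third plus an octave.)

M10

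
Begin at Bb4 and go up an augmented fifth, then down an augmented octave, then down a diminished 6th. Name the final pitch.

A#3

Bb4 up an augmented fifth → F#5 (8 semitones).
An augmented octave down from F#5 is F4.
Down a diminished sixth from F4: A#3 (7 semitones down).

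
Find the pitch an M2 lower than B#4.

A#4

Counting two letter names down from B lands on A.
A major second spans 2 semitones, so from B#4 the target pitch is A#4.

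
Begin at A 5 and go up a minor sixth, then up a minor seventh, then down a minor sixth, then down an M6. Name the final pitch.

B flat 5

A minor sixth up from A5 is F6.
Up a minor seventh from F6: Eb7 (10 semitones up).
Eb7 down a minor sixth → G6 (8 semitones).
A major sixth down from G6 is Bb5.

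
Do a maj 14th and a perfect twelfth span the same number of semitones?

23 semitones (major fourteenth) vs 19 semitones (perfect twelfth): not equal.

No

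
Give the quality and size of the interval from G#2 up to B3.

minor tenth

G to B spans three letter names (G-A-B), plus an octave, so the interval is some kind of tenth.
A major tenth would be 16 semitones, but G#2 to B3 is 15 — one semitone narrower, making it a minor tenth.
(Equivalently, a compound minor third: a minor third plus an octave.)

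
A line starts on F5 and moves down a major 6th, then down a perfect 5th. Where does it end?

A major sixth down from F5 is Ab4.
A perfect fifth down from Ab4 is Db4.

Db4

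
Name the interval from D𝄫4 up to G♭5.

D to G spans four letter names (D-E-F-G), plus an octave — that makes it an eleventh of some quality.
A perfect eleventh would be 17 semitones; Dbb4 to Gb5 is 18, one semitone wider, so the interval is augmented.
(Equivalently, a compound augmented fourth: an augmented fourth plus an octave.)

A11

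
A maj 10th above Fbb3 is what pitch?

Abb4

Three letters up from F (plus an octave) reaches A.
A major tenth spans 16 semitones, so from Fbb3 the target pitch is Abb4.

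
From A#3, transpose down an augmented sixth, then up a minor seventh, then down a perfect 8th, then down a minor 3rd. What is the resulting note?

Down an augmented sixth from A#3: C3 (10 semitones down).
C3 up a minor seventh → Bb3 (10 semitones).
A perfect octave down from Bb3 is Bb2.
A minor third down from Bb2 is G2.

G2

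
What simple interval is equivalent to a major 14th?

major 7th

Each octave removed subtracts seven from the number: 14 − 7 = 7.
So a major fourteenth is an octave plus a major seventh. The quality is unchanged.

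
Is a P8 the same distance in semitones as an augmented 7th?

A perfect octave spans 12 semitones, and an augmented seventh also spans 12 semitones — they're enharmonic.

Yes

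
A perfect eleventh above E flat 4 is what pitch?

Counting four letter names plus an octave up from E lands on A.
A perfect eleventh is 17 semitones; 17 semitones up from Eb4 gives Ab5.

A flat 5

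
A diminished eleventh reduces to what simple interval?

Take out an octave (7 from the number): 11 − 7 = 4.
That makes a diminished eleventh a compound diminished fourth — an octave plus a diminished fourth.

diminished fourth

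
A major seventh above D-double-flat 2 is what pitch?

Counting seven letter names up from D lands on C.
Moving 11 semitones up from Dbb2 (the size of a major seventh) reaches Cb3.

C-flat 3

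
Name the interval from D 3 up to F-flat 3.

diminished third

D to F spans three letter names (D-E-F), so the interval is some kind of third.
A major third would be 4 semitones; D3 to Fb3 is 2, two semitones narrower, so the interval is diminished.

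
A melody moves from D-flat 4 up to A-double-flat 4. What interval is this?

D to A spans five letter names (D-E-F-G-A) — that makes it a fifth of some quality.
The perfect fifth is 7 semitones; here we have 6, one semitone narrower: diminished.

diminished 5th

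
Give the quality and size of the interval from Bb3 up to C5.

major ninth

B to C spans two letter names (B-C), plus an octave: a ninth.
Bb3 to C5 is 14 semitones, matching the major ninth exactly, so the quality is major.
(Equivalently, a compound major second: a major second plus an octave.)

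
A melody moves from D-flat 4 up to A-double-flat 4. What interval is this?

diminished fifth

D to A spans five letter names (D-E-F-G-A) — that makes it a fifth of some quality.
The perfect fifth is 7 semitones; here we have 6, one semitone narrower: diminished.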